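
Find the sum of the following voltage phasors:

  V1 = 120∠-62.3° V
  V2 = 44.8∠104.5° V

Step 1 — Convert each phasor to rectangular form:
  V1 = 120·(cos(-62.3°) + j·sin(-62.3°)) = 55.78 - j106.2 V
  V2 = 44.8·(cos(104.5°) + j·sin(104.5°)) = -11.22 + j43.37 V
Step 2 — Sum components: V_total = 44.56 - j62.87 V.
Step 3 — Convert to polar: |V_total| = 77.07 V, ∠V_total = -54.7°.

V_total = 77.07∠-54.7° V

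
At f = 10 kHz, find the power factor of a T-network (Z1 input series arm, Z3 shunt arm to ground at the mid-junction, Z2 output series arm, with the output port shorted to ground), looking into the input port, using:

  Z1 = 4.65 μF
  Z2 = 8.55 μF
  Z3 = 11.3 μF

Step 1 — Angular frequency: ω = 2π·f = 2π·1e+04 = 6.283e+04 rad/s.
Step 2 — Component impedances:
  Z1: Z = 1/(jωC) = -j/(ω·C) = 0 - j3.423 Ω
  Z2: Z = 1/(jωC) = -j/(ω·C) = 0 - j1.861 Ω
  Z3: Z = 1/(jωC) = -j/(ω·C) = 0 - j1.408 Ω
Step 3 — With the output port shorted to ground, the output series arm Z2 runs from the junction to ground; the shunt arm Z3 also runs from the junction to ground. They appear in parallel: Z3 || Z2 = 0 - j0.8018 Ω.
Step 4 — Series with input arm Z1: Z_in = Z1 + (Z3 || Z2) = 0 - j4.224 Ω = 4.224∠-90.0° Ω.
Step 5 — Power factor: PF = cos(φ) = Re(Z)/|Z| = 0/4.224 = 0.
Step 6 — Type: Im(Z) = -4.224 ⇒ leading (phase φ = -90.0°).

PF = 0 (leading, φ = -90.0°)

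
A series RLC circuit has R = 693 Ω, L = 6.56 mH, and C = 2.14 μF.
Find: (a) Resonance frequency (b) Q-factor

Step 1 — Resonance condition Im(Z)=0 gives ω₀ = 1/√(LC).
Step 2 — ω₀ = 1/√(0.00656·2.14e-06) = 8440 rad/s.
Step 3 — f₀ = ω₀/(2π) = 1343 Hz.
Step 4 — Series Q: Q = ω₀L/R = 8440·0.00656/693 = 0.07989.

(a) f₀ = 1343 Hz  (b) Q = 0.07989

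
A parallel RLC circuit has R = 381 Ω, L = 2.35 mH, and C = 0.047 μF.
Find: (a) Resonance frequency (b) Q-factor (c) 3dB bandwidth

Step 1 — Resonance: ω₀ = 1/√(LC) = 1/√(0.00235·4.7e-08) = 9.515e+04 rad/s.
Step 2 — f₀ = ω₀/(2π) = 1.514e+04 Hz.
Step 3 — Parallel Q: Q = R/(ω₀L) = 381/(9.515e+04·0.00235) = 1.704.
Step 4 — Bandwidth: Δω = ω₀/Q = 5.584e+04 rad/s; BW = Δω/(2π) = 8888 Hz.

(a) f₀ = 1.514e+04 Hz  (b) Q = 1.704  (c) BW = 8888 Hz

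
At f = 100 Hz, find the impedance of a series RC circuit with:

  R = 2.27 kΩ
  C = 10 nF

Step 1 — Angular frequency: ω = 2π·f = 2π·100 = 628.3 rad/s.
Step 2 — Component impedances:
  R: Z = R = 2270 Ω
  C: Z = 1/(jωC) = -j/(ω·C) = 0 - j1.592e+05 Ω
Step 3 — Series combination: Z_total = R + C = 2270 - j1.592e+05 Ω = 1.592e+05∠-89.2° Ω.

Z = 2270 - j1.592e+05 Ω = 1.592e+05∠-89.2° Ω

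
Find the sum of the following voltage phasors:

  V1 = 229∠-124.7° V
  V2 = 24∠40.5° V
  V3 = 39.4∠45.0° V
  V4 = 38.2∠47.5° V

Step 1 — Convert each phasor to rectangular form:
  V1 = 229·(cos(-124.7°) + j·sin(-124.7°)) = -130.4 - j188.3 V
  V2 = 24·(cos(40.5°) + j·sin(40.5°)) = 18.25 + j15.59 V
  V3 = 39.4·(cos(45.0°) + j·sin(45.0°)) = 27.86 + j27.86 V
  V4 = 38.2·(cos(47.5°) + j·sin(47.5°)) = 25.81 + j28.16 V
Step 2 — Sum components: V_total = -58.45 - j116.7 V.
Step 3 — Convert to polar: |V_total| = 130.5 V, ∠V_total = -116.6°.

V_total = 130.5∠-116.6° V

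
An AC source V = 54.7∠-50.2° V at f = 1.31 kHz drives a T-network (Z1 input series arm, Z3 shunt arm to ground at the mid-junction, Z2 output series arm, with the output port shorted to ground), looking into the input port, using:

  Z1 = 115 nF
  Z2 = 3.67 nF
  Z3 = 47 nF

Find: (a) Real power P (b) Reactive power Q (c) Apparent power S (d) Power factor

Step 1 — Angular frequency: ω = 2π·f = 2π·1310 = 8231 rad/s.
Step 2 — Component impedances:
  Z1: Z = 1/(jωC) = -j/(ω·C) = 0 - j1056 Ω
  Z2: Z = 1/(jωC) = -j/(ω·C) = 0 - j3.31e+04 Ω
  Z3: Z = 1/(jωC) = -j/(ω·C) = 0 - j2585 Ω
Step 3 — With the output port shorted to ground, the output series arm Z2 runs from the junction to ground; the shunt arm Z3 also runs from the junction to ground. They appear in parallel: Z3 || Z2 = 0 - j2398 Ω.
Step 4 — Series with input arm Z1: Z_in = Z1 + (Z3 || Z2) = 0 - j3454 Ω = 3454∠-90.0° Ω.
Step 5 — Source phasor: V = 54.7∠-50.2° V = 35.01 - j42.03 V.
Step 6 — Current: I = V / Z = 0.01217 + j0.01014 A = 0.01584∠39.8° A.
Step 7 — Complex power: S = V·I* = 0 - j0.8662 VA.
Step 8 — Real power: P = Re(S) = 0 W.
Step 9 — Reactive power: Q = Im(S) = -0.8662 VAR.
Step 10 — Apparent power: |S| = 0.8662 VA.
Step 11 — Power factor: PF = P/|S| = 0 (leading).

(a) P = 0 W  (b) Q = -0.8662 VAR  (c) S = 0.8662 VA  (d) PF = 0 (leading)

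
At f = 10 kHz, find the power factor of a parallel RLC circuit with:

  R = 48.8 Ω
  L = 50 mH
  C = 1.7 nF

Step 1 — Angular frequency: ω = 2π·f = 2π·1e+04 = 6.283e+04 rad/s.
Step 2 — Component impedances:
  R: Z = R = 48.8 Ω
  L: Z = jωL = j·6.283e+04·0.05 = 0 + j3142 Ω
  C: Z = 1/(jωC) = -j/(ω·C) = 0 - j9362 Ω
Step 3 — Parallel combination: 1/Z_total = 1/R + 1/L + 1/C; Z_total = 48.79 + j0.5036 Ω = 48.8∠0.6° Ω.
Step 4 — Power factor: PF = cos(φ) = Re(Z)/|Z| = 48.7948/48.7974 = 0.9999.
Step 5 — Type: Im(Z) = 0.5036 ⇒ lagging (phase φ = 0.6°).

PF = 0.9999 (lagging, φ = 0.6°)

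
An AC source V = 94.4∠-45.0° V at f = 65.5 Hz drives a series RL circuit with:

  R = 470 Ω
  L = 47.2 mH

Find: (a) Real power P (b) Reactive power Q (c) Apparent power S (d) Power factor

Step 1 — Angular frequency: ω = 2π·f = 2π·65.5 = 411.5 rad/s.
Step 2 — Component impedances:
  R: Z = R = 470 Ω
  L: Z = jωL = j·411.5·0.0472 = 0 + j19.43 Ω
Step 3 — Series combination: Z_total = R + L = 470 + j19.43 Ω = 470.4∠2.4° Ω.
Step 4 — Source phasor: V = 94.4∠-45.0° V = 66.75 - j66.75 V.
Step 5 — Current: I = V / Z = 0.1359 - j0.1476 A = 0.2007∠-47.4° A.
Step 6 — Complex power: S = V·I* = 18.93 + j0.7823 VA.
Step 7 — Real power: P = Re(S) = 18.93 W.
Step 8 — Reactive power: Q = Im(S) = 0.7823 VAR.
Step 9 — Apparent power: |S| = 18.94 VA.
Step 10 — Power factor: PF = P/|S| = 0.9991 (lagging).

(a) P = 18.93 W  (b) Q = 0.7823 VAR  (c) S = 18.94 VA  (d) PF = 0.9991 (lagging)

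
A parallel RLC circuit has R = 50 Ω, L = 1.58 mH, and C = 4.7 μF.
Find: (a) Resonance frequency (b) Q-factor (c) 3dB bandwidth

Step 1 — Resonance: ω₀ = 1/√(LC) = 1/√(0.00158·4.7e-06) = 1.16e+04 rad/s.
Step 2 — f₀ = ω₀/(2π) = 1847 Hz.
Step 3 — Parallel Q: Q = R/(ω₀L) = 50/(1.16e+04·0.00158) = 2.727.
Step 4 — Bandwidth: Δω = ω₀/Q = 4255 rad/s; BW = Δω/(2π) = 677.3 Hz.

(a) f₀ = 1847 Hz  (b) Q = 2.727  (c) BW = 677.3 Hz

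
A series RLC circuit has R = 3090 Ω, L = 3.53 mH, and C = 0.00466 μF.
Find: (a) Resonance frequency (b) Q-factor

Step 1 — Resonance condition Im(Z)=0 gives ω₀ = 1/√(LC).
Step 2 — ω₀ = 1/√(0.00353·4.66e-09) = 2.466e+05 rad/s.
Step 3 — f₀ = ω₀/(2π) = 3.924e+04 Hz.
Step 4 — Series Q: Q = ω₀L/R = 2.466e+05·0.00353/3090 = 0.2817.

(a) f₀ = 3.924e+04 Hz  (b) Q = 0.2817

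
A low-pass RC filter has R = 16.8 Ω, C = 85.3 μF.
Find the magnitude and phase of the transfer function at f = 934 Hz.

Step 1 — Angular frequency: ω = 2π·934 = 5868 rad/s.
Step 2 — Transfer function: H(jω) = 1/(1 + jωRC).
Step 3 — Denominator: 1 + jωRC = 1 + j·5868·16.8·8.53e-05 = 1 + j8.41.
Step 4 — H = 0.01394 - j0.1173.
Step 5 — Magnitude: |H| = 0.1181 (-18.6 dB); phase: φ = -83.2°.

|H| = 0.1181 (-18.6 dB), φ = -83.2°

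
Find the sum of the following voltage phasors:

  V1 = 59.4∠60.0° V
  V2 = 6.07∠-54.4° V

Step 1 — Convert each phasor to rectangular form:
  V1 = 59.4·(cos(60.0°) + j·sin(60.0°)) = 29.7 + j51.44 V
  V2 = 6.07·(cos(-54.4°) + j·sin(-54.4°)) = 3.533 - j4.936 V
Step 2 — Sum components: V_total = 33.23 + j46.51 V.
Step 3 — Convert to polar: |V_total| = 57.16 V, ∠V_total = 54.5°.

V_total = 57.16∠54.5° V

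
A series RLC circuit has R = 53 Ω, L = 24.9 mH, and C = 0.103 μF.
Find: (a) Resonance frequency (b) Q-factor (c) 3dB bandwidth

Step 1 — Resonance: ω₀ = 1/√(LC) = 1/√(0.0249·1.03e-07) = 1.975e+04 rad/s.
Step 2 — f₀ = ω₀/(2π) = 3143 Hz.
Step 3 — Series Q: Q = ω₀L/R = 1.975e+04·0.0249/53 = 9.277.
Step 4 — Bandwidth: Δω = ω₀/Q = 2129 rad/s; BW = Δω/(2π) = 338.8 Hz.

(a) f₀ = 3143 Hz  (b) Q = 9.277  (c) BW = 338.8 Hz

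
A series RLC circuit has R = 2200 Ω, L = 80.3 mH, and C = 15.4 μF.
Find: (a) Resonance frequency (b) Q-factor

Step 1 — Resonance condition Im(Z)=0 gives ω₀ = 1/√(LC).
Step 2 — ω₀ = 1/√(0.0803·1.54e-05) = 899.3 rad/s.
Step 3 — f₀ = ω₀/(2π) = 143.1 Hz.
Step 4 — Series Q: Q = ω₀L/R = 899.3·0.0803/2200 = 0.03282.

(a) f₀ = 143.1 Hz  (b) Q = 0.03282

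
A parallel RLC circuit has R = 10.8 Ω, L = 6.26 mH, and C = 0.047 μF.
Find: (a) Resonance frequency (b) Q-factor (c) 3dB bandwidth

Step 1 — Resonance: ω₀ = 1/√(LC) = 1/√(0.00626·4.7e-08) = 5.83e+04 rad/s.
Step 2 — f₀ = ω₀/(2π) = 9279 Hz.
Step 3 — Parallel Q: Q = R/(ω₀L) = 10.8/(5.83e+04·0.00626) = 0.02959.
Step 4 — Bandwidth: Δω = ω₀/Q = 1.97e+06 rad/s; BW = Δω/(2π) = 3.135e+05 Hz.

(a) f₀ = 9279 Hz  (b) Q = 0.02959  (c) BW = 3.135e+05 Hz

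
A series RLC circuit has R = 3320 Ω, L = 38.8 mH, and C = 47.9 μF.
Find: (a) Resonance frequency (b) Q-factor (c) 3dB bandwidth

Step 1 — Resonance condition Im(Z)=0 gives ω₀ = 1/√(LC).
Step 2 — ω₀ = 1/√(0.0388·4.79e-05) = 733.5 rad/s.
Step 3 — f₀ = ω₀/(2π) = 116.7 Hz.
Step 4 — Series Q: Q = ω₀L/R = 733.5·0.0388/3320 = 0.008573.
Step 5 — 3dB bandwidth: Δω = ω₀/Q = 8.557e+04 rad/s; BW = Δω/(2π) = 1.362e+04 Hz.

(a) f₀ = 116.7 Hz  (b) Q = 0.008573  (c) BW = 1.362e+04 Hz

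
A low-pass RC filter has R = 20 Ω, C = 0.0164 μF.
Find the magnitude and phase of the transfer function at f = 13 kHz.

Step 1 — Angular frequency: ω = 2π·1.3e+04 = 8.168e+04 rad/s.
Step 2 — Transfer function: H(jω) = 1/(1 + jωRC).
Step 3 — Denominator: 1 + jωRC = 1 + j·8.168e+04·20·1.64e-08 = 1 + j0.02679.
Step 4 — H = 0.9993 - j0.02677.
Step 5 — Magnitude: |H| = 0.9996 (-0.0 dB); phase: φ = -1.5°.

|H| = 0.9996 (-0.0 dB), φ = -1.5°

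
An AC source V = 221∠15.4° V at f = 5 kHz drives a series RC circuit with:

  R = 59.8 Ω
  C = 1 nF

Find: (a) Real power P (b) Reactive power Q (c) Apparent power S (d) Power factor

Step 1 — Angular frequency: ω = 2π·f = 2π·5000 = 3.142e+04 rad/s.
Step 2 — Component impedances:
  R: Z = R = 59.8 Ω
  C: Z = 1/(jωC) = -j/(ω·C) = 0 - j3.183e+04 Ω
Step 3 — Series combination: Z_total = R + C = 59.8 - j3.183e+04 Ω = 3.183e+04∠-89.9° Ω.
Step 4 — Source phasor: V = 221∠15.4° V = 213.1 + j58.69 V.
Step 5 — Current: I = V / Z = -0.001831 + j0.006697 A = 0.006943∠105.3° A.
Step 6 — Complex power: S = V·I* = 0.002883 - j1.534 VA.
Step 7 — Real power: P = Re(S) = 0.002883 W.
Step 8 — Reactive power: Q = Im(S) = -1.534 VAR.
Step 9 — Apparent power: |S| = 1.534 VA.
Step 10 — Power factor: PF = P/|S| = 0.001879 (leading).

(a) P = 0.002883 W  (b) Q = -1.534 VAR  (c) S = 1.534 VA  (d) PF = 0.001879 (leading)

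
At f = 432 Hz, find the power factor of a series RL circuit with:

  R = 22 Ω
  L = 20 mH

Step 1 — Angular frequency: ω = 2π·f = 2π·432 = 2714 rad/s.
Step 2 — Component impedances:
  R: Z = R = 22 Ω
  L: Z = jωL = j·2714·0.02 = 0 + j54.29 Ω
Step 3 — Series combination: Z_total = R + L = 22 + j54.29 Ω = 58.58∠67.9° Ω.
Step 4 — Power factor: PF = cos(φ) = Re(Z)/|Z| = 22/58.58 = 0.3756.
Step 5 — Type: Im(Z) = 54.29 ⇒ lagging (phase φ = 67.9°).

PF = 0.3756 (lagging, φ = 67.9°)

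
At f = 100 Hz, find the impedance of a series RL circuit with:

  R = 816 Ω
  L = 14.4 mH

Step 1 — Angular frequency: ω = 2π·f = 2π·100 = 628.3 rad/s.
Step 2 — Component impedances:
  R: Z = R = 816 Ω
  L: Z = jωL = j·628.3·0.0144 = 0 + j9.048 Ω
Step 3 — Series combination: Z_total = R + L = 816 + j9.048 Ω = 816.1∠0.6° Ω.

Z = 816 + j9.048 Ω = 816.1∠0.6° Ω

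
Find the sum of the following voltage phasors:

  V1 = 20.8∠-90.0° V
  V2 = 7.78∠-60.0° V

Step 1 — Convert each phasor to rectangular form:
  V1 = 20.8·(cos(-90.0°) + j·sin(-90.0°)) = 0 - j20.8 V
  V2 = 7.78·(cos(-60.0°) + j·sin(-60.0°)) = 3.89 - j6.738 V
Step 2 — Sum components: V_total = 3.89 - j27.54 V.
Step 3 — Convert to polar: |V_total| = 27.81 V, ∠V_total = -82.0°.

V_total = 27.81∠-82.0° V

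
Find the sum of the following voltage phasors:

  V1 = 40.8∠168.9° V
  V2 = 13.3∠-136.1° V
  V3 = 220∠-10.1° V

Step 1 — Convert each phasor to rectangular form:
  V1 = 40.8·(cos(168.9°) + j·sin(168.9°)) = -40.04 + j7.855 V
  V2 = 13.3·(cos(-136.1°) + j·sin(-136.1°)) = -9.583 - j9.222 V
  V3 = 220·(cos(-10.1°) + j·sin(-10.1°)) = 216.6 - j38.58 V
Step 2 — Sum components: V_total = 167 - j39.95 V.
Step 3 — Convert to polar: |V_total| = 171.7 V, ∠V_total = -13.5°.

V_total = 171.7∠-13.5° V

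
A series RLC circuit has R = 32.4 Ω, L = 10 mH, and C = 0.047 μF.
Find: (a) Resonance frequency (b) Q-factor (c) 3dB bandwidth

Step 1 — Resonance condition Im(Z)=0 gives ω₀ = 1/√(LC).
Step 2 — ω₀ = 1/√(0.01·4.7e-08) = 4.613e+04 rad/s.
Step 3 — f₀ = ω₀/(2π) = 7341 Hz.
Step 4 — Series Q: Q = ω₀L/R = 4.613e+04·0.01/32.4 = 14.24.
Step 5 — 3dB bandwidth: Δω = ω₀/Q = 3240 rad/s; BW = Δω/(2π) = 515.7 Hz.

(a) f₀ = 7341 Hz  (b) Q = 14.24  (c) BW = 515.7 Hz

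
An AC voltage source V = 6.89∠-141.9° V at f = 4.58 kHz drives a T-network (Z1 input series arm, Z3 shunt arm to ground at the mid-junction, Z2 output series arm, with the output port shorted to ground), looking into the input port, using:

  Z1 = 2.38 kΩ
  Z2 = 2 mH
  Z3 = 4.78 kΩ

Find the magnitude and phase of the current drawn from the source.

Step 1 — Angular frequency: ω = 2π·f = 2π·4580 = 2.878e+04 rad/s.
Step 2 — Component impedances:
  Z1: Z = R = 2380 Ω
  Z2: Z = jωL = j·2.878e+04·0.002 = 0 + j57.55 Ω
  Z3: Z = R = 4780 Ω
Step 3 — With the output port shorted to ground, the output series arm Z2 runs from the junction to ground; the shunt arm Z3 also runs from the junction to ground. They appear in parallel: Z3 || Z2 = 0.6929 + j57.55 Ω.
Step 4 — Series with input arm Z1: Z_in = Z1 + (Z3 || Z2) = 2381 + j57.55 Ω = 2381∠1.4° Ω.
Step 5 — Source phasor: V = 6.89∠-141.9° V = -5.422 - j4.251 V.
Step 6 — Ohm's law: I = V / Z_total = (-5.422 - j4.251) / (2381 + j57.55) = -0.002319 - j0.00173 A.
Step 7 — Convert to polar: |I| = 0.002893 A, ∠I = -143.3°.

I = 0.002893∠-143.3° A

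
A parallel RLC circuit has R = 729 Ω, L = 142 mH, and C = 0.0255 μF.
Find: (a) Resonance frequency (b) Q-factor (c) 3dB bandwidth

Step 1 — Resonance: ω₀ = 1/√(LC) = 1/√(0.142·2.55e-08) = 1.662e+04 rad/s.
Step 2 — f₀ = ω₀/(2π) = 2645 Hz.
Step 3 — Parallel Q: Q = R/(ω₀L) = 729/(1.662e+04·0.142) = 0.3089.
Step 4 — Bandwidth: Δω = ω₀/Q = 5.379e+04 rad/s; BW = Δω/(2π) = 8562 Hz.

(a) f₀ = 2645 Hz  (b) Q = 0.3089  (c) BW = 8562 Hz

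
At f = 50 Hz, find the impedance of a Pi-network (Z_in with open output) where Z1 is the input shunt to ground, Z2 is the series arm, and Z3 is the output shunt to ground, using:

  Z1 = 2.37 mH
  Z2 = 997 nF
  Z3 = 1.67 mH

Step 1 — Angular frequency: ω = 2π·f = 2π·50 = 314.2 rad/s.
Step 2 — Component impedances:
  Z1: Z = jωL = j·314.2·0.00237 = 0 + j0.7446 Ω
  Z2: Z = 1/(jωC) = -j/(ω·C) = 0 - j3193 Ω
  Z3: Z = jωL = j·314.2·0.00167 = 0 + j0.5246 Ω
Step 3 — With open output, the series arm Z2 and the output shunt Z3 appear in series to ground: Z2 + Z3 = 0 - j3192 Ω.
Step 4 — Parallel with input shunt Z1: Z_in = Z1 || (Z2 + Z3) = 0 + j0.7447 Ω = 0.7447∠90.0° Ω.

Z = 0 + j0.7447 Ω = 0.7447∠90.0° Ω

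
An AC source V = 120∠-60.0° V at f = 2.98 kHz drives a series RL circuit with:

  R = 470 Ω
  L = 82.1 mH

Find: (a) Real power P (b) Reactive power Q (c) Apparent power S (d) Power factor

Step 1 — Angular frequency: ω = 2π·f = 2π·2980 = 1.872e+04 rad/s.
Step 2 — Component impedances:
  R: Z = R = 470 Ω
  L: Z = jωL = j·1.872e+04·0.0821 = 0 + j1537 Ω
Step 3 — Series combination: Z_total = R + L = 470 + j1537 Ω = 1607∠73.0° Ω.
Step 4 — Source phasor: V = 120∠-60.0° V = 60 - j103.9 V.
Step 5 — Current: I = V / Z = -0.05091 - j0.0546 A = 0.07465∠-133.0° A.
Step 6 — Complex power: S = V·I* = 2.619 + j8.567 VA.
Step 7 — Real power: P = Re(S) = 2.619 W.
Step 8 — Reactive power: Q = Im(S) = 8.567 VAR.
Step 9 — Apparent power: |S| = 8.958 VA.
Step 10 — Power factor: PF = P/|S| = 0.2924 (lagging).

(a) P = 2.619 W  (b) Q = 8.567 VAR  (c) S = 8.958 VA  (d) PF = 0.2924 (lagging)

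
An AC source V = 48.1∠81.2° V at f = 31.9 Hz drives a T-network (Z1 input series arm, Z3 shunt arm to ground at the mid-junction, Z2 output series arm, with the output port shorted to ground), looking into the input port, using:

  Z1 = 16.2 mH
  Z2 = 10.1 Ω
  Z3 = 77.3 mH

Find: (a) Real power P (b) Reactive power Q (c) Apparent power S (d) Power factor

Step 1 — Angular frequency: ω = 2π·f = 2π·31.9 = 200.4 rad/s.
Step 2 — Component impedances:
  Z1: Z = jωL = j·200.4·0.0162 = 0 + j3.247 Ω
  Z2: Z = R = 10.1 Ω
  Z3: Z = jωL = j·200.4·0.0773 = 0 + j15.49 Ω
Step 3 — With the output port shorted to ground, the output series arm Z2 runs from the junction to ground; the shunt arm Z3 also runs from the junction to ground. They appear in parallel: Z3 || Z2 = 7.088 + j4.621 Ω.
Step 4 — Series with input arm Z1: Z_in = Z1 + (Z3 || Z2) = 7.088 + j7.868 Ω = 10.59∠48.0° Ω.
Step 5 — Source phasor: V = 48.1∠81.2° V = 7.359 + j47.53 V.
Step 6 — Current: I = V / Z = 3.8 + j2.488 A = 4.542∠33.2° A.
Step 7 — Complex power: S = V·I* = 146.2 + j162.3 VA.
Step 8 — Real power: P = Re(S) = 146.2 W.
Step 9 — Reactive power: Q = Im(S) = 162.3 VAR.
Step 10 — Apparent power: |S| = 218.5 VA.
Step 11 — Power factor: PF = P/|S| = 0.6693 (lagging).

(a) P = 146.2 W  (b) Q = 162.3 VAR  (c) S = 218.5 VA  (d) PF = 0.6693 (lagging)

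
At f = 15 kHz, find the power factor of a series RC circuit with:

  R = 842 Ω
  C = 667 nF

Step 1 — Angular frequency: ω = 2π·f = 2π·1.5e+04 = 9.425e+04 rad/s.
Step 2 — Component impedances:
  R: Z = R = 842 Ω
  C: Z = 1/(jωC) = -j/(ω·C) = 0 - j15.91 Ω
Step 3 — Series combination: Z_total = R + C = 842 - j15.91 Ω = 842.2∠-1.1° Ω.
Step 4 — Power factor: PF = cos(φ) = Re(Z)/|Z| = 842/842.2 = 0.9998.
Step 5 — Type: Im(Z) = -15.91 ⇒ leading (phase φ = -1.1°).

PF = 0.9998 (leading, φ = -1.1°)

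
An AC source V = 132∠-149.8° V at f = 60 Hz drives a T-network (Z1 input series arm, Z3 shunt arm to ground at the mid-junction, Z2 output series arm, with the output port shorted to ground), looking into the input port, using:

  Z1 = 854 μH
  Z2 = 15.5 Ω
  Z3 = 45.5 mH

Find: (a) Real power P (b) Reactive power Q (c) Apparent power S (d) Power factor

Step 1 — Angular frequency: ω = 2π·f = 2π·60 = 377 rad/s.
Step 2 — Component impedances:
  Z1: Z = jωL = j·377·0.000854 = 0 + j0.322 Ω
  Z2: Z = R = 15.5 Ω
  Z3: Z = jωL = j·377·0.0455 = 0 + j17.15 Ω
Step 3 — With the output port shorted to ground, the output series arm Z2 runs from the junction to ground; the shunt arm Z3 also runs from the junction to ground. They appear in parallel: Z3 || Z2 = 8.533 + j7.71 Ω.
Step 4 — Series with input arm Z1: Z_in = Z1 + (Z3 || Z2) = 8.533 + j8.032 Ω = 11.72∠43.3° Ω.
Step 5 — Source phasor: V = 132∠-149.8° V = -114.1 - j66.4 V.
Step 6 — Current: I = V / Z = -10.97 + j2.547 A = 11.26∠166.9° A.
Step 7 — Complex power: S = V·I* = 1083 + j1019 VA.
Step 8 — Real power: P = Re(S) = 1083 W.
Step 9 — Reactive power: Q = Im(S) = 1019 VAR.
Step 10 — Apparent power: |S| = 1487 VA.
Step 11 — Power factor: PF = P/|S| = 0.7281 (lagging).

(a) P = 1083 W  (b) Q = 1019 VAR  (c) S = 1487 VA  (d) PF = 0.7281 (lagging)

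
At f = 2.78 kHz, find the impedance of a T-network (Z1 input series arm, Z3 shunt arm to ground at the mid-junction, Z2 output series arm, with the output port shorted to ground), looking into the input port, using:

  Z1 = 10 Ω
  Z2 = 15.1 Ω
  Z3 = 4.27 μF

Step 1 — Angular frequency: ω = 2π·f = 2π·2780 = 1.747e+04 rad/s.
Step 2 — Component impedances:
  Z1: Z = R = 10 Ω
  Z2: Z = R = 15.1 Ω
  Z3: Z = 1/(jωC) = -j/(ω·C) = 0 - j13.41 Ω
Step 3 — With the output port shorted to ground, the output series arm Z2 runs from the junction to ground; the shunt arm Z3 also runs from the junction to ground. They appear in parallel: Z3 || Z2 = 6.657 - j7.497 Ω.
Step 4 — Series with input arm Z1: Z_in = Z1 + (Z3 || Z2) = 16.66 - j7.497 Ω = 18.27∠-24.2° Ω.

Z = 16.66 - j7.497 Ω = 18.27∠-24.2° Ω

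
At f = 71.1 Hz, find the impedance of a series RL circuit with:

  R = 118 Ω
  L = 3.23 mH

Step 1 — Angular frequency: ω = 2π·f = 2π·71.1 = 446.7 rad/s.
Step 2 — Component impedances:
  R: Z = R = 118 Ω
  L: Z = jωL = j·446.7·0.00323 = 0 + j1.443 Ω
Step 3 — Series combination: Z_total = R + L = 118 + j1.443 Ω = 118∠0.7° Ω.

Z = 118 + j1.443 Ω = 118∠0.7° Ω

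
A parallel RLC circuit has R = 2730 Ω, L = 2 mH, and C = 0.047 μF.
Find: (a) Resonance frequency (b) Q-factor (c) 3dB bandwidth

Step 1 — Resonance: ω₀ = 1/√(LC) = 1/√(0.002·4.7e-08) = 1.031e+05 rad/s.
Step 2 — f₀ = ω₀/(2π) = 1.642e+04 Hz.
Step 3 — Parallel Q: Q = R/(ω₀L) = 2730/(1.031e+05·0.002) = 13.23.
Step 4 — Bandwidth: Δω = ω₀/Q = 7794 rad/s; BW = Δω/(2π) = 1240 Hz.

(a) f₀ = 1.642e+04 Hz  (b) Q = 13.23  (c) BW = 1240 Hz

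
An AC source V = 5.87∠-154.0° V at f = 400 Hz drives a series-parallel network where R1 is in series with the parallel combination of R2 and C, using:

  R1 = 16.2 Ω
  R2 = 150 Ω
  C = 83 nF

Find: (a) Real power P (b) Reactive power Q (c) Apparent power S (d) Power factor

Step 1 — Angular frequency: ω = 2π·f = 2π·400 = 2513 rad/s.
Step 2 — Component impedances:
  R1: Z = R = 16.2 Ω
  R2: Z = R = 150 Ω
  C: Z = 1/(jωC) = -j/(ω·C) = 0 - j4794 Ω
Step 3 — Parallel branch: R2 || C = 1/(1/R2 + 1/C) = 149.9 - j4.689 Ω.
Step 4 — Series with R1: Z_total = R1 + (R2 || C) = 166.1 - j4.689 Ω = 166.1∠-1.6° Ω.
Step 5 — Source phasor: V = 5.87∠-154.0° V = -5.276 - j2.573 V.
Step 6 — Current: I = V / Z = -0.03131 - j0.01638 A = 0.03534∠-152.4° A.
Step 7 — Complex power: S = V·I* = 0.2073 - j0.005855 VA.
Step 8 — Real power: P = Re(S) = 0.2073 W.
Step 9 — Reactive power: Q = Im(S) = -0.005855 VAR.
Step 10 — Apparent power: |S| = 0.2074 VA.
Step 11 — Power factor: PF = P/|S| = 0.9996 (leading).

(a) P = 0.2073 W  (b) Q = -0.005855 VAR  (c) S = 0.2074 VA  (d) PF = 0.9996 (leading)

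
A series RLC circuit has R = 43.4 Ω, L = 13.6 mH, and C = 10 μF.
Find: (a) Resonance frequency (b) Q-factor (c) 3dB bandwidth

Step 1 — Resonance: ω₀ = 1/√(LC) = 1/√(0.0136·1e-05) = 2712 rad/s.
Step 2 — f₀ = ω₀/(2π) = 431.6 Hz.
Step 3 — Series Q: Q = ω₀L/R = 2712·0.0136/43.4 = 0.8497.
Step 4 — Bandwidth: Δω = ω₀/Q = 3191 rad/s; BW = Δω/(2π) = 507.9 Hz.

(a) f₀ = 431.6 Hz  (b) Q = 0.8497  (c) BW = 507.9 Hz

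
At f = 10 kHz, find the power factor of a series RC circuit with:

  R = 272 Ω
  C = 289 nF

Step 1 — Angular frequency: ω = 2π·f = 2π·1e+04 = 6.283e+04 rad/s.
Step 2 — Component impedances:
  R: Z = R = 272 Ω
  C: Z = 1/(jωC) = -j/(ω·C) = 0 - j55.07 Ω
Step 3 — Series combination: Z_total = R + C = 272 - j55.07 Ω = 277.5∠-11.4° Ω.
Step 4 — Power factor: PF = cos(φ) = Re(Z)/|Z| = 272/277.52 = 0.9801.
Step 5 — Type: Im(Z) = -55.07 ⇒ leading (phase φ = -11.4°).

PF = 0.9801 (leading, φ = -11.4°)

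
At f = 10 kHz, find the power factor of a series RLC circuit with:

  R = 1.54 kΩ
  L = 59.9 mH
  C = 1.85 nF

Step 1 — Angular frequency: ω = 2π·f = 2π·1e+04 = 6.283e+04 rad/s.
Step 2 — Component impedances:
  R: Z = R = 1540 Ω
  L: Z = jωL = j·6.283e+04·0.0599 = 0 + j3764 Ω
  C: Z = 1/(jωC) = -j/(ω·C) = 0 - j8603 Ω
Step 3 — Series combination: Z_total = R + L + C = 1540 - j4839 Ω = 5078∠-72.3° Ω.
Step 4 — Power factor: PF = cos(φ) = Re(Z)/|Z| = 1540/5078.5 = 0.3032.
Step 5 — Type: Im(Z) = -4839 ⇒ leading (phase φ = -72.3°).

PF = 0.3032 (leading, φ = -72.3°)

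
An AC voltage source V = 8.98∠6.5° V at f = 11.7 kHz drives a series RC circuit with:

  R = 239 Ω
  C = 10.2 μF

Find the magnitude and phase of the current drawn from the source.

Step 1 — Angular frequency: ω = 2π·f = 2π·1.17e+04 = 7.351e+04 rad/s.
Step 2 — Component impedances:
  R: Z = R = 239 Ω
  C: Z = 1/(jωC) = -j/(ω·C) = 0 - j1.334 Ω
Step 3 — Series combination: Z_total = R + C = 239 - j1.334 Ω = 239∠-0.3° Ω.
Step 4 — Source phasor: V = 8.98∠6.5° V = 8.922 + j1.017 V.
Step 5 — Ohm's law: I = V / Z_total = (8.922 + j1.017) / (239 - j1.334) = 0.03731 + j0.004462 A.
Step 6 — Convert to polar: |I| = 0.03757 A, ∠I = 6.8°.

I = 0.03757∠6.8° A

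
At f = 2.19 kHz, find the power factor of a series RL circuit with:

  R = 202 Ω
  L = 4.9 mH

Step 1 — Angular frequency: ω = 2π·f = 2π·2190 = 1.376e+04 rad/s.
Step 2 — Component impedances:
  R: Z = R = 202 Ω
  L: Z = jωL = j·1.376e+04·0.0049 = 0 + j67.42 Ω
Step 3 — Series combination: Z_total = R + L = 202 + j67.42 Ω = 213∠18.5° Ω.
Step 4 — Power factor: PF = cos(φ) = Re(Z)/|Z| = 202/212.956 = 0.9486.
Step 5 — Type: Im(Z) = 67.42 ⇒ lagging (phase φ = 18.5°).

PF = 0.9486 (lagging, φ = 18.5°)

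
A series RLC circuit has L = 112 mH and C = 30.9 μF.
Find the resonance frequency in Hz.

Step 1 — Resonance condition Im(Z)=0 gives ω₀ = 1/√(LC).
Step 2 — ω₀ = 1/√(0.112·3.09e-05) = 537.5 rad/s.
Step 3 — f₀ = ω₀/(2π) = 85.55 Hz.

f₀ = 85.55 Hz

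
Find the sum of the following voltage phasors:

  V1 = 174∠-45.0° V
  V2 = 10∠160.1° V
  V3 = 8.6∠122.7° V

Step 1 — Convert each phasor to rectangular form:
  V1 = 174·(cos(-45.0°) + j·sin(-45.0°)) = 123 - j123 V
  V2 = 10·(cos(160.1°) + j·sin(160.1°)) = -9.403 + j3.404 V
  V3 = 8.6·(cos(122.7°) + j·sin(122.7°)) = -4.646 + j7.237 V
Step 2 — Sum components: V_total = 109 - j112.4 V.
Step 3 — Convert to polar: |V_total| = 156.6 V, ∠V_total = -45.9°.

V_total = 156.6∠-45.9° V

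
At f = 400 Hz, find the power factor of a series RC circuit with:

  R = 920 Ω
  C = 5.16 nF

Step 1 — Angular frequency: ω = 2π·f = 2π·400 = 2513 rad/s.
Step 2 — Component impedances:
  R: Z = R = 920 Ω
  C: Z = 1/(jωC) = -j/(ω·C) = 0 - j7.711e+04 Ω
Step 3 — Series combination: Z_total = R + C = 920 - j7.711e+04 Ω = 7.712e+04∠-89.3° Ω.
Step 4 — Power factor: PF = cos(φ) = Re(Z)/|Z| = 920/7.712e+04 = 0.01193.
Step 5 — Type: Im(Z) = -7.711e+04 ⇒ leading (phase φ = -89.3°).

PF = 0.01193 (leading, φ = -89.3°)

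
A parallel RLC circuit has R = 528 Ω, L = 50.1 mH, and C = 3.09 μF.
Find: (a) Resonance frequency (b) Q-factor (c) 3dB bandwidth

Step 1 — Resonance: ω₀ = 1/√(LC) = 1/√(0.0501·3.09e-06) = 2542 rad/s.
Step 2 — f₀ = ω₀/(2π) = 404.5 Hz.
Step 3 — Parallel Q: Q = R/(ω₀L) = 528/(2542·0.0501) = 4.147.
Step 4 — Bandwidth: Δω = ω₀/Q = 612.9 rad/s; BW = Δω/(2π) = 97.55 Hz.

(a) f₀ = 404.5 Hz  (b) Q = 4.147  (c) BW = 97.55 Hz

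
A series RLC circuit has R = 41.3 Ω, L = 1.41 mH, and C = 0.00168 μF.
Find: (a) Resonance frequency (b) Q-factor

Step 1 — Resonance condition Im(Z)=0 gives ω₀ = 1/√(LC).
Step 2 — ω₀ = 1/√(0.00141·1.68e-09) = 6.497e+05 rad/s.
Step 3 — f₀ = ω₀/(2π) = 1.034e+05 Hz.
Step 4 — Series Q: Q = ω₀L/R = 6.497e+05·0.00141/41.3 = 22.18.

(a) f₀ = 1.034e+05 Hz  (b) Q = 22.18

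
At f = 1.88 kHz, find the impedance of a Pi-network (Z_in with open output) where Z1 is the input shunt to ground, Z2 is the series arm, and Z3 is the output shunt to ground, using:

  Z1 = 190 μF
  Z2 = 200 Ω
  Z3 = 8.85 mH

Step 1 — Angular frequency: ω = 2π·f = 2π·1880 = 1.181e+04 rad/s.
Step 2 — Component impedances:
  Z1: Z = 1/(jωC) = -j/(ω·C) = 0 - j0.4456 Ω
  Z2: Z = R = 200 Ω
  Z3: Z = jωL = j·1.181e+04·0.00885 = 0 + j104.5 Ω
Step 3 — With open output, the series arm Z2 and the output shunt Z3 appear in series to ground: Z2 + Z3 = 200 + j104.5 Ω.
Step 4 — Parallel with input shunt Z1: Z_in = Z1 || (Z2 + Z3) = 0.0007811 - j0.446 Ω = 0.446∠-89.9° Ω.

Z = 0.0007811 - j0.446 Ω = 0.446∠-89.9° Ω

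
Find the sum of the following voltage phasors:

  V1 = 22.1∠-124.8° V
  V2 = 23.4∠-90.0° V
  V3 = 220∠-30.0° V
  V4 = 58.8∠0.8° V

Step 1 — Convert each phasor to rectangular form:
  V1 = 22.1·(cos(-124.8°) + j·sin(-124.8°)) = -12.61 - j18.15 V
  V2 = 23.4·(cos(-90.0°) + j·sin(-90.0°)) = 0 - j23.4 V
  V3 = 220·(cos(-30.0°) + j·sin(-30.0°)) = 190.5 - j110 V
  V4 = 58.8·(cos(0.8°) + j·sin(0.8°)) = 58.79 + j0.821 V
Step 2 — Sum components: V_total = 236.7 - j150.7 V.
Step 3 — Convert to polar: |V_total| = 280.6 V, ∠V_total = -32.5°.

V_total = 280.6∠-32.5° V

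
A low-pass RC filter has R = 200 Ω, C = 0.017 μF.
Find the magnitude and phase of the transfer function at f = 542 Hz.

Step 1 — Angular frequency: ω = 2π·542 = 3405 rad/s.
Step 2 — Transfer function: H(jω) = 1/(1 + jωRC).
Step 3 — Denominator: 1 + jωRC = 1 + j·3405·200·1.7e-08 = 1 + j0.01158.
Step 4 — H = 0.9999 - j0.01158.
Step 5 — Magnitude: |H| = 0.9999 (-0.0 dB); phase: φ = -0.7°.

|H| = 0.9999 (-0.0 dB), φ = -0.7°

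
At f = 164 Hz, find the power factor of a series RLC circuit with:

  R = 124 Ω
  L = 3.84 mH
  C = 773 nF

Step 1 — Angular frequency: ω = 2π·f = 2π·164 = 1030 rad/s.
Step 2 — Component impedances:
  R: Z = R = 124 Ω
  L: Z = jωL = j·1030·0.00384 = 0 + j3.957 Ω
  C: Z = 1/(jωC) = -j/(ω·C) = 0 - j1255 Ω
Step 3 — Series combination: Z_total = R + L + C = 124 - j1251 Ω = 1258∠-84.3° Ω.
Step 4 — Power factor: PF = cos(φ) = Re(Z)/|Z| = 124/1257.6 = 0.0986.
Step 5 — Type: Im(Z) = -1251 ⇒ leading (phase φ = -84.3°).

PF = 0.0986 (leading, φ = -84.3°)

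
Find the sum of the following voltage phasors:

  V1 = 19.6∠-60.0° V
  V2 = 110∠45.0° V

Step 1 — Convert each phasor to rectangular form:
  V1 = 19.6·(cos(-60.0°) + j·sin(-60.0°)) = 9.8 - j16.97 V
  V2 = 110·(cos(45.0°) + j·sin(45.0°)) = 77.78 + j77.78 V
Step 2 — Sum components: V_total = 87.58 + j60.81 V.
Step 3 — Convert to polar: |V_total| = 106.6 V, ∠V_total = 34.8°.

V_total = 106.6∠34.8° V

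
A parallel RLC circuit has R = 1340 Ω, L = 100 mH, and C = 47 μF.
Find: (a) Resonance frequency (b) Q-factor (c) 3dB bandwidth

Step 1 — Resonance: ω₀ = 1/√(LC) = 1/√(0.1·4.7e-05) = 461.3 rad/s.
Step 2 — f₀ = ω₀/(2π) = 73.41 Hz.
Step 3 — Parallel Q: Q = R/(ω₀L) = 1340/(461.3·0.1) = 29.05.
Step 4 — Bandwidth: Δω = ω₀/Q = 15.88 rad/s; BW = Δω/(2π) = 2.527 Hz.

(a) f₀ = 73.41 Hz  (b) Q = 29.05  (c) BW = 2.527 Hz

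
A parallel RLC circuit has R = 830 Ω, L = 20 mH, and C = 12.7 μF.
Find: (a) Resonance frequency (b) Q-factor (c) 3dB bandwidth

Step 1 — Resonance: ω₀ = 1/√(LC) = 1/√(0.02·1.27e-05) = 1984 rad/s.
Step 2 — f₀ = ω₀/(2π) = 315.8 Hz.
Step 3 — Parallel Q: Q = R/(ω₀L) = 830/(1984·0.02) = 20.92.
Step 4 — Bandwidth: Δω = ω₀/Q = 94.87 rad/s; BW = Δω/(2π) = 15.1 Hz.

(a) f₀ = 315.8 Hz  (b) Q = 20.92  (c) BW = 15.1 Hz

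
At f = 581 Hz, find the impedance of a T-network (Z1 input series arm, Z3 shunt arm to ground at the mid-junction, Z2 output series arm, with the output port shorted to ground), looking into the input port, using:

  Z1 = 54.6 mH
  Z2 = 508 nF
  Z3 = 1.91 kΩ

Step 1 — Angular frequency: ω = 2π·f = 2π·581 = 3651 rad/s.
Step 2 — Component impedances:
  Z1: Z = jωL = j·3651·0.0546 = 0 + j199.3 Ω
  Z2: Z = 1/(jωC) = -j/(ω·C) = 0 - j539.2 Ω
  Z3: Z = R = 1910 Ω
Step 3 — With the output port shorted to ground, the output series arm Z2 runs from the junction to ground; the shunt arm Z3 also runs from the junction to ground. They appear in parallel: Z3 || Z2 = 141 - j499.4 Ω.
Step 4 — Series with input arm Z1: Z_in = Z1 + (Z3 || Z2) = 141 - j300.1 Ω = 331.6∠-64.8° Ω.

Z = 141 - j300.1 Ω = 331.6∠-64.8° Ω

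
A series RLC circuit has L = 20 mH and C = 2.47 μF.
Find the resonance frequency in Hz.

Step 1 — Resonance condition Im(Z)=0 gives ω₀ = 1/√(LC).
Step 2 — ω₀ = 1/√(0.02·2.47e-06) = 4499 rad/s.
Step 3 — f₀ = ω₀/(2π) = 716.1 Hz.

f₀ = 716.1 Hz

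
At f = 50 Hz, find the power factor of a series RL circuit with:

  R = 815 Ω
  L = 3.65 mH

Step 1 — Angular frequency: ω = 2π·f = 2π·50 = 314.2 rad/s.
Step 2 — Component impedances:
  R: Z = R = 815 Ω
  L: Z = jωL = j·314.2·0.00365 = 0 + j1.147 Ω
Step 3 — Series combination: Z_total = R + L = 815 + j1.147 Ω = 815∠0.1° Ω.
Step 4 — Power factor: PF = cos(φ) = Re(Z)/|Z| = 815/815 = 1.
Step 5 — Type: Im(Z) = 1.147 ⇒ lagging (phase φ = 0.1°).

PF = 1 (lagging, φ = 0.1°)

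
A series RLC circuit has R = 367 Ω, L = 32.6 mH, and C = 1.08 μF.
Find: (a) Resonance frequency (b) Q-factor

Step 1 — Resonance condition Im(Z)=0 gives ω₀ = 1/√(LC).
Step 2 — ω₀ = 1/√(0.0326·1.08e-06) = 5329 rad/s.
Step 3 — f₀ = ω₀/(2π) = 848.2 Hz.
Step 4 — Series Q: Q = ω₀L/R = 5329·0.0326/367 = 0.4734.

(a) f₀ = 848.2 Hz  (b) Q = 0.4734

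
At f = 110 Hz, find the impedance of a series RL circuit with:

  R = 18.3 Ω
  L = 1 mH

Step 1 — Angular frequency: ω = 2π·f = 2π·110 = 691.2 rad/s.
Step 2 — Component impedances:
  R: Z = R = 18.3 Ω
  L: Z = jωL = j·691.2·0.001 = 0 + j0.6912 Ω
Step 3 — Series combination: Z_total = R + L = 18.3 + j0.6912 Ω = 18.31∠2.2° Ω.

Z = 18.3 + j0.6912 Ω = 18.31∠2.2° Ω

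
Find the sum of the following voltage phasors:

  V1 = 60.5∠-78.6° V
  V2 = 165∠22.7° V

Step 1 — Convert each phasor to rectangular form:
  V1 = 60.5·(cos(-78.6°) + j·sin(-78.6°)) = 11.96 - j59.31 V
  V2 = 165·(cos(22.7°) + j·sin(22.7°)) = 152.2 + j63.67 V
Step 2 — Sum components: V_total = 164.2 + j4.368 V.
Step 3 — Convert to polar: |V_total| = 164.2 V, ∠V_total = 1.5°.

V_total = 164.2∠1.5° V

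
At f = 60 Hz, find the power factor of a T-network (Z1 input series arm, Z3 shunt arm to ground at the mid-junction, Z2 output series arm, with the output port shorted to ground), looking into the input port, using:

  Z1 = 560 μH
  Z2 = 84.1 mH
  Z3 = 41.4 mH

Step 1 — Angular frequency: ω = 2π·f = 2π·60 = 377 rad/s.
Step 2 — Component impedances:
  Z1: Z = jωL = j·377·0.00056 = 0 + j0.2111 Ω
  Z2: Z = jωL = j·377·0.0841 = 0 + j31.7 Ω
  Z3: Z = jωL = j·377·0.0414 = 0 + j15.61 Ω
Step 3 — With the output port shorted to ground, the output series arm Z2 runs from the junction to ground; the shunt arm Z3 also runs from the junction to ground. They appear in parallel: Z3 || Z2 = 0 + j10.46 Ω.
Step 4 — Series with input arm Z1: Z_in = Z1 + (Z3 || Z2) = 0 + j10.67 Ω = 10.67∠90.0° Ω.
Step 5 — Power factor: PF = cos(φ) = Re(Z)/|Z| = 0/10.67 = 0.
Step 6 — Type: Im(Z) = 10.67 ⇒ lagging (phase φ = 90.0°).

PF = 0 (lagging, φ = 90.0°)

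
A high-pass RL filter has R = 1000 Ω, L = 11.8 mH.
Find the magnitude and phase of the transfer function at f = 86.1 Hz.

Step 1 — Angular frequency: ω = 2π·86.1 = 541 rad/s.
Step 2 — Transfer function: H(jω) = jωL/(R + jωL).
Step 3 — Numerator jωL = j·6.384; denominator R + jωL = 1000 + j6.384.
Step 4 — H = 4.075e-05 + j0.006383.
Step 5 — Magnitude: |H| = 0.006383 (-43.9 dB); phase: φ = 89.6°.

|H| = 0.006383 (-43.9 dB), φ = 89.6°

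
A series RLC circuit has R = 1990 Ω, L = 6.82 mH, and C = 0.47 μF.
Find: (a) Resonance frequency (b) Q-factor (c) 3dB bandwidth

Step 1 — Resonance condition Im(Z)=0 gives ω₀ = 1/√(LC).
Step 2 — ω₀ = 1/√(0.00682·4.7e-07) = 1.766e+04 rad/s.
Step 3 — f₀ = ω₀/(2π) = 2811 Hz.
Step 4 — Series Q: Q = ω₀L/R = 1.766e+04·0.00682/1990 = 0.06053.
Step 5 — 3dB bandwidth: Δω = ω₀/Q = 2.918e+05 rad/s; BW = Δω/(2π) = 4.644e+04 Hz.

(a) f₀ = 2811 Hz  (b) Q = 0.06053  (c) BW = 4.644e+04 Hz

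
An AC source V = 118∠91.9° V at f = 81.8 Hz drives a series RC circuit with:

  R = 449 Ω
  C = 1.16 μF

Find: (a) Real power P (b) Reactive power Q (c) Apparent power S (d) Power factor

Step 1 — Angular frequency: ω = 2π·f = 2π·81.8 = 514 rad/s.
Step 2 — Component impedances:
  R: Z = R = 449 Ω
  C: Z = 1/(jωC) = -j/(ω·C) = 0 - j1677 Ω
Step 3 — Series combination: Z_total = R + C = 449 - j1677 Ω = 1736∠-75.0° Ω.
Step 4 — Source phasor: V = 118∠91.9° V = -3.912 + j117.9 V.
Step 5 — Current: I = V / Z = -0.06619 + j0.01539 A = 0.06796∠166.9° A.
Step 6 — Complex power: S = V·I* = 2.074 - j7.746 VA.
Step 7 — Real power: P = Re(S) = 2.074 W.
Step 8 — Reactive power: Q = Im(S) = -7.746 VAR.
Step 9 — Apparent power: |S| = 8.019 VA.
Step 10 — Power factor: PF = P/|S| = 0.2586 (leading).

(a) P = 2.074 W  (b) Q = -7.746 VAR  (c) S = 8.019 VA  (d) PF = 0.2586 (leading)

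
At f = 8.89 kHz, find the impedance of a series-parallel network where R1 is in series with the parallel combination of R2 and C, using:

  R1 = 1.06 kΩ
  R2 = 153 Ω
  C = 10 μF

Step 1 — Angular frequency: ω = 2π·f = 2π·8890 = 5.586e+04 rad/s.
Step 2 — Component impedances:
  R1: Z = R = 1060 Ω
  R2: Z = R = 153 Ω
  C: Z = 1/(jωC) = -j/(ω·C) = 0 - j1.79 Ω
Step 3 — Parallel branch: R2 || C = 1/(1/R2 + 1/C) = 0.02095 - j1.79 Ω.
Step 4 — Series with R1: Z_total = R1 + (R2 || C) = 1060 - j1.79 Ω = 1060∠-0.1° Ω.

Z = 1060 - j1.79 Ω = 1060∠-0.1° Ω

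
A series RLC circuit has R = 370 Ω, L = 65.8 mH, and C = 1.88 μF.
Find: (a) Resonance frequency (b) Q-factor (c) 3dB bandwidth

Step 1 — Resonance condition Im(Z)=0 gives ω₀ = 1/√(LC).
Step 2 — ω₀ = 1/√(0.0658·1.88e-06) = 2843 rad/s.
Step 3 — f₀ = ω₀/(2π) = 452.5 Hz.
Step 4 — Series Q: Q = ω₀L/R = 2843·0.0658/370 = 0.5056.
Step 5 — 3dB bandwidth: Δω = ω₀/Q = 5623 rad/s; BW = Δω/(2π) = 894.9 Hz.

(a) f₀ = 452.5 Hz  (b) Q = 0.5056  (c) BW = 894.9 Hz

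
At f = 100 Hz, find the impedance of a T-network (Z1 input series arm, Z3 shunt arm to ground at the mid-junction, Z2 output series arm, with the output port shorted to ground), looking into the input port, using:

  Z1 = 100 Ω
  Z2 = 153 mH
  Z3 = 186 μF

Step 1 — Angular frequency: ω = 2π·f = 2π·100 = 628.3 rad/s.
Step 2 — Component impedances:
  Z1: Z = R = 100 Ω
  Z2: Z = jωL = j·628.3·0.153 = 0 + j96.13 Ω
  Z3: Z = 1/(jωC) = -j/(ω·C) = 0 - j8.557 Ω
Step 3 — With the output port shorted to ground, the output series arm Z2 runs from the junction to ground; the shunt arm Z3 also runs from the junction to ground. They appear in parallel: Z3 || Z2 = 0 - j9.393 Ω.
Step 4 — Series with input arm Z1: Z_in = Z1 + (Z3 || Z2) = 100 - j9.393 Ω = 100.4∠-5.4° Ω.

Z = 100 - j9.393 Ω = 100.4∠-5.4° Ω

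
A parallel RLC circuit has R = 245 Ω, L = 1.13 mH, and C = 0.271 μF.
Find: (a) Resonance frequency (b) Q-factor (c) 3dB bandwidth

Step 1 — Resonance: ω₀ = 1/√(LC) = 1/√(0.00113·2.71e-07) = 5.714e+04 rad/s.
Step 2 — f₀ = ω₀/(2π) = 9095 Hz.
Step 3 — Parallel Q: Q = R/(ω₀L) = 245/(5.714e+04·0.00113) = 3.794.
Step 4 — Bandwidth: Δω = ω₀/Q = 1.506e+04 rad/s; BW = Δω/(2π) = 2397 Hz.

(a) f₀ = 9095 Hz  (b) Q = 3.794  (c) BW = 2397 Hz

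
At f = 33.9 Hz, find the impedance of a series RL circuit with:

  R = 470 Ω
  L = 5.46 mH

Step 1 — Angular frequency: ω = 2π·f = 2π·33.9 = 213 rad/s.
Step 2 — Component impedances:
  R: Z = R = 470 Ω
  L: Z = jωL = j·213·0.00546 = 0 + j1.163 Ω
Step 3 — Series combination: Z_total = R + L = 470 + j1.163 Ω = 470∠0.1° Ω.

Z = 470 + j1.163 Ω = 470∠0.1° Ω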